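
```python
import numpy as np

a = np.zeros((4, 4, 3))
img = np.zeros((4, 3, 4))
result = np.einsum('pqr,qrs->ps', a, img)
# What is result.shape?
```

(4, 4)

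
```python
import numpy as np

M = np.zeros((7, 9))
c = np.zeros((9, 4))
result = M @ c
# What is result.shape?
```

(7, 4)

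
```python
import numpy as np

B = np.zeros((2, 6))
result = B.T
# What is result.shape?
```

(6, 2)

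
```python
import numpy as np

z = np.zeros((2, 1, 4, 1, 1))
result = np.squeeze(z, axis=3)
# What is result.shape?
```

(2, 1, 4, 1)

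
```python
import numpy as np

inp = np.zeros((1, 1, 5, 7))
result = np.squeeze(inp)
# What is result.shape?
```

(5, 7)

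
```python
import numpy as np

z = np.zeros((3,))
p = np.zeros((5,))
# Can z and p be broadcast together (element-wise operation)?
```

No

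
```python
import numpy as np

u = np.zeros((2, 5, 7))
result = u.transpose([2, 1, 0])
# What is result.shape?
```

(7, 5, 2)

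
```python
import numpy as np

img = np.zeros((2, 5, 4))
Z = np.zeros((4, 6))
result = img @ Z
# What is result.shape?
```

(2, 5, 6)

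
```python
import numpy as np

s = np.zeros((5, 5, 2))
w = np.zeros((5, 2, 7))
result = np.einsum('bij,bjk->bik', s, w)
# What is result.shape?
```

(5, 5, 7)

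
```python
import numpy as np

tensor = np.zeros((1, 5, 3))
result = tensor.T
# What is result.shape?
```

(3, 5, 1)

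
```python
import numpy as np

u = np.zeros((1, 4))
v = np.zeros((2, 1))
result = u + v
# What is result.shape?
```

(2, 4)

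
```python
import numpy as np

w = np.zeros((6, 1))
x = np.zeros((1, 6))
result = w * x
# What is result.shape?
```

(6, 6)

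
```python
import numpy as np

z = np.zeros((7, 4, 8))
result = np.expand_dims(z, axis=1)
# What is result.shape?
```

(7, 1, 4, 8)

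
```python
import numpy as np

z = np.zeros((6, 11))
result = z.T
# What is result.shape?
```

(11, 6)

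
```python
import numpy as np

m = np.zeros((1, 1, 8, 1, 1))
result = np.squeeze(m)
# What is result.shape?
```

(8,)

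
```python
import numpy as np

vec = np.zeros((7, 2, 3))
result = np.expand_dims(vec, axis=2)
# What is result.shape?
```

(7, 2, 1, 3)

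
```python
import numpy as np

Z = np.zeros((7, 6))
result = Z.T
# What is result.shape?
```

(6, 7)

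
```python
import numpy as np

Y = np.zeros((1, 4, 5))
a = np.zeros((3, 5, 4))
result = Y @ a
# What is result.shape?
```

(3, 4, 4)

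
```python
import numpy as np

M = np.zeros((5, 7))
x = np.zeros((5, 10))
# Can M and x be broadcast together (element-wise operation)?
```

No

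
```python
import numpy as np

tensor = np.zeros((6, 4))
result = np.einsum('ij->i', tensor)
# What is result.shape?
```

(6,)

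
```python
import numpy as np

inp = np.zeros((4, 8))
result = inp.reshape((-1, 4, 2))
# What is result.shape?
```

(4, 4, 2)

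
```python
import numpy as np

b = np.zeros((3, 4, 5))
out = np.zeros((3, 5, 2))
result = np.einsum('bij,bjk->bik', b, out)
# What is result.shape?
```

(3, 4, 2)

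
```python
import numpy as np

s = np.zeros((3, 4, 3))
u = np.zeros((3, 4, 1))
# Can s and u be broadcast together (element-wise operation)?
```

Yes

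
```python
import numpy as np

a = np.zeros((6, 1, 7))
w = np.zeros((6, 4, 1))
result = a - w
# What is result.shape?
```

(6, 4, 7)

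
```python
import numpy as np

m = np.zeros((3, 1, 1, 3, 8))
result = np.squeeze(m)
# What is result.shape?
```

(3, 3, 8)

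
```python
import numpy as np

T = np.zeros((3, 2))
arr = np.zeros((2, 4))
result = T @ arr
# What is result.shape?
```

(3, 4)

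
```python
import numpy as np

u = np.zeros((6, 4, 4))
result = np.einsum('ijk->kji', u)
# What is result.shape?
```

(4, 4, 6)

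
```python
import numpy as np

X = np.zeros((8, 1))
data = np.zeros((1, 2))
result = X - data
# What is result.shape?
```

(8, 2)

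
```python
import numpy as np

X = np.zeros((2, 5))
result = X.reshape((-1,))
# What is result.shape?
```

(10,)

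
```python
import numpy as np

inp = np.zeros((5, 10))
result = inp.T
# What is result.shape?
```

(10, 5)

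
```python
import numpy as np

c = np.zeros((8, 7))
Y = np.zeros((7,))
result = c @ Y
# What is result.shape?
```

(8,)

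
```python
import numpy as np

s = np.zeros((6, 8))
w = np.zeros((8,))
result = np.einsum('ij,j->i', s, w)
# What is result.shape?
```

(6,)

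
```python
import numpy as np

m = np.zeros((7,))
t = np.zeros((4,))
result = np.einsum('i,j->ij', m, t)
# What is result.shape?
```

(7, 4)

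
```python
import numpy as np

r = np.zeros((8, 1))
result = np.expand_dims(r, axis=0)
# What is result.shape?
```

(1, 8, 1)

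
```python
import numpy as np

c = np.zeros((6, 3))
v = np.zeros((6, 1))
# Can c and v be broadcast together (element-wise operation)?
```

Yes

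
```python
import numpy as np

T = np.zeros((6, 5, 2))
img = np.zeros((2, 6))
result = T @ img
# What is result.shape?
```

(6, 5, 6)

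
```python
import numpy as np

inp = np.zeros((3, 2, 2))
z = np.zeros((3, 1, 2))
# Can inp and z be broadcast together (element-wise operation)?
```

Yes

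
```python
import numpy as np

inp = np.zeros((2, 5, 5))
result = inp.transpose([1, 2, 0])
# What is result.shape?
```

(5, 5, 2)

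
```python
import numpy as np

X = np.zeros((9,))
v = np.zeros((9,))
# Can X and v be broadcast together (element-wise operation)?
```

Yes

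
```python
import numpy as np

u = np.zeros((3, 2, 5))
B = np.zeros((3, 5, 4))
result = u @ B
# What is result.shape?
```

(3, 2, 4)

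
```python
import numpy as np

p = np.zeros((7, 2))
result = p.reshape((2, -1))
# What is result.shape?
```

(2, 7)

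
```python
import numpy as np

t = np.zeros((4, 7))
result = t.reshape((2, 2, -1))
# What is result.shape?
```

(2, 2, 7)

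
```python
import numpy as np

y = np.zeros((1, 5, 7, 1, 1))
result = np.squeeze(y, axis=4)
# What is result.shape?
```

(1, 5, 7, 1)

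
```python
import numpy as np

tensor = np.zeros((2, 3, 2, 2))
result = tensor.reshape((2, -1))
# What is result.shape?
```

(2, 12)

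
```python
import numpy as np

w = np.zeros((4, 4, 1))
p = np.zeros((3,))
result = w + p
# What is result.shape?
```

(4, 4, 3)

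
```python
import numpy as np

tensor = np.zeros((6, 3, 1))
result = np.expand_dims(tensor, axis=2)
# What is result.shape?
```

(6, 3, 1, 1)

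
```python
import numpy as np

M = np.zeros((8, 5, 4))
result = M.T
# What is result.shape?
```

(4, 5, 8)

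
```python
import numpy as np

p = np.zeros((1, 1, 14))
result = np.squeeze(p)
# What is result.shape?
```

(14,)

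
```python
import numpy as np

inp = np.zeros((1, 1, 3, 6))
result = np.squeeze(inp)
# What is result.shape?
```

(3, 6)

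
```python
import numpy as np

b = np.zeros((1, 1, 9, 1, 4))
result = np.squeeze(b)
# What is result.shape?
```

(9, 4)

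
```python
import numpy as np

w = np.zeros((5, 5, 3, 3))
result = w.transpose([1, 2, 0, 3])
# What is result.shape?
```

(5, 3, 5, 3)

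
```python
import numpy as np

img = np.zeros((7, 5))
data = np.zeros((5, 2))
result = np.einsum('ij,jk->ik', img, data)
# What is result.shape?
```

(7, 2)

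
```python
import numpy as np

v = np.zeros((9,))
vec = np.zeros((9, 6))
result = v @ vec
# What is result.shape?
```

(6,)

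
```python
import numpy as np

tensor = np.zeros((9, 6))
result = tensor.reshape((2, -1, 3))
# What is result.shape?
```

(2, 9, 3)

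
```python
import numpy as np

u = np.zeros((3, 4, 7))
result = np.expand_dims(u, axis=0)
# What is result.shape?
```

(1, 3, 4, 7)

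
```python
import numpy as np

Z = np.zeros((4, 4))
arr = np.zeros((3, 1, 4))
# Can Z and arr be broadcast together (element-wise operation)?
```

Yes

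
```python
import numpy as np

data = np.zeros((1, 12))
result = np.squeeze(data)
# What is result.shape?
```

(12,)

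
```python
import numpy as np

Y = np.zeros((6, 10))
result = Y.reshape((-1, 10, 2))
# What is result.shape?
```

(3, 10, 2)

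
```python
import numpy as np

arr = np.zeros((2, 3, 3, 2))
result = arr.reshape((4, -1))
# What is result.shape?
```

(4, 9)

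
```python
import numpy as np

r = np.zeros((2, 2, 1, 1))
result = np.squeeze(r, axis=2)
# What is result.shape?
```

(2, 2, 1)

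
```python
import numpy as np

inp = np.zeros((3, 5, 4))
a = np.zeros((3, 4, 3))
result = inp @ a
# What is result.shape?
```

(3, 5, 3)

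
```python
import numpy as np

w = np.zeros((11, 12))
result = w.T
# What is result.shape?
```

(12, 11)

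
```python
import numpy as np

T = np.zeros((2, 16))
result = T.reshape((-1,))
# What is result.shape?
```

(32,)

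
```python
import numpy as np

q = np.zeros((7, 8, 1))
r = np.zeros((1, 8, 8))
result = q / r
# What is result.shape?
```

(7, 8, 8)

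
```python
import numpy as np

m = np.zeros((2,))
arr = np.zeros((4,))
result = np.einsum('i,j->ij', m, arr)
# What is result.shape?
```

(2, 4)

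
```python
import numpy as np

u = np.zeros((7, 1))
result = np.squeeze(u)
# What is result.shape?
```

(7,)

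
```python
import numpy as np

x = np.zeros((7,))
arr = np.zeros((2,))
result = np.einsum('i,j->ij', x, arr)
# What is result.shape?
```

(7, 2)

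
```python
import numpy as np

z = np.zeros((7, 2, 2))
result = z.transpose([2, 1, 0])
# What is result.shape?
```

(2, 2, 7)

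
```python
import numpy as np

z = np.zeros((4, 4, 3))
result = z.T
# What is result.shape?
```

(3, 4, 4)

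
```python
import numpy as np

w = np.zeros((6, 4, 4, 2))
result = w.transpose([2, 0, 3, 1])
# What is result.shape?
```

(4, 6, 2, 4)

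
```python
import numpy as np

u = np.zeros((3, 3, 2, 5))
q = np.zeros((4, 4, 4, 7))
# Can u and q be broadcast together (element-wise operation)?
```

No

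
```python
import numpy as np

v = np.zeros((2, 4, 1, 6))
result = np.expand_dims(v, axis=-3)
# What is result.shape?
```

(2, 4, 1, 1, 6)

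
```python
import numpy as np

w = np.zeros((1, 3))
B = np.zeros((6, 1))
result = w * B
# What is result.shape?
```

(6, 3)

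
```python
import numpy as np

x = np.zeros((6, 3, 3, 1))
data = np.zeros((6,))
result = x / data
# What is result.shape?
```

(6, 3, 3, 6)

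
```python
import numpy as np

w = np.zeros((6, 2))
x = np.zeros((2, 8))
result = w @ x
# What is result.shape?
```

(6, 8)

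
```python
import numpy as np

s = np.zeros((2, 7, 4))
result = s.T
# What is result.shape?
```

(4, 7, 2)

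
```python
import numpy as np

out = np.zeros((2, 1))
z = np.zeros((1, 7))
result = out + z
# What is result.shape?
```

(2, 7)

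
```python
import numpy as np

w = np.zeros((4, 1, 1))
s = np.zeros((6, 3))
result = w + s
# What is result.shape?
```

(4, 6, 3)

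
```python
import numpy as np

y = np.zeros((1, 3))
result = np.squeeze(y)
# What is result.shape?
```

(3,)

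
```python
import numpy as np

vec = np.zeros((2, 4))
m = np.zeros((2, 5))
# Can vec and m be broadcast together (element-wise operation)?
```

No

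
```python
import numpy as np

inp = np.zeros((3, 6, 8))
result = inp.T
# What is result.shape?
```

(8, 6, 3)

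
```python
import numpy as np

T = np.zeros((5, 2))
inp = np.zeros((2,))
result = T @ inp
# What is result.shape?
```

(5,)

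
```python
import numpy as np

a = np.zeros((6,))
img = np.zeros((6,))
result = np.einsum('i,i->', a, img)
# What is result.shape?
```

()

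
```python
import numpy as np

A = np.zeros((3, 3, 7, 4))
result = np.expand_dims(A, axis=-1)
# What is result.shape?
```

(3, 3, 7, 4, 1)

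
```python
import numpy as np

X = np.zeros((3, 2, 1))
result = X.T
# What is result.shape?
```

(1, 2, 3)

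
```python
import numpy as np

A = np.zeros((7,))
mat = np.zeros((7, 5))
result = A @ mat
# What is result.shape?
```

(5,)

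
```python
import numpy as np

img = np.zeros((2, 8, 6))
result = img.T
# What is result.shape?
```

(6, 8, 2)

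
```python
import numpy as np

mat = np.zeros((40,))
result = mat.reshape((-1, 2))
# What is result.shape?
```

(20, 2)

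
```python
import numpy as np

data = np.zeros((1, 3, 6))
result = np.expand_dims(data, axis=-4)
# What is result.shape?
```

(1, 1, 3, 6)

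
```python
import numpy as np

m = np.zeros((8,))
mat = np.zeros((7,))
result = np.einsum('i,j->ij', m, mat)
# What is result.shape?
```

(8, 7)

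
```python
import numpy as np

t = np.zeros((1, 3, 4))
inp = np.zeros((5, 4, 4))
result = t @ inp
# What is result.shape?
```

(5, 3, 4)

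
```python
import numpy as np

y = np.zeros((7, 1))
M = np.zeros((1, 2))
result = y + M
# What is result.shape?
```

(7, 2)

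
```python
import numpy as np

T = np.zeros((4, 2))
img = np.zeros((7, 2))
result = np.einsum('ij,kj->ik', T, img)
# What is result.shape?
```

(4, 7)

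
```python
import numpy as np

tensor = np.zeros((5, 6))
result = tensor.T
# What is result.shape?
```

(6, 5)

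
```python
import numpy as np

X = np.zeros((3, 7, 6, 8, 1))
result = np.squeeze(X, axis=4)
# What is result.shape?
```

(3, 7, 6, 8)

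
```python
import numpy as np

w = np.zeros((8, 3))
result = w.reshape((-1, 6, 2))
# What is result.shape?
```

(2, 6, 2)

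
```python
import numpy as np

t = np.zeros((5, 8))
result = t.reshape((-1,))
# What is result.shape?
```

(40,)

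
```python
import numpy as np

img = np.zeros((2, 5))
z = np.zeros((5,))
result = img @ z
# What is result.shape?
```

(2,)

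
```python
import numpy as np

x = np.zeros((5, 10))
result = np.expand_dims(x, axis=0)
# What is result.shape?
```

(1, 5, 10)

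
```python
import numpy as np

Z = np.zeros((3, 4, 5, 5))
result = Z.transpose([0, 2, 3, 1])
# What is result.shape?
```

(3, 5, 5, 4)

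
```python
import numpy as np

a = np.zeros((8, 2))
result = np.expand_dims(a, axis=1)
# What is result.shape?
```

(8, 1, 2)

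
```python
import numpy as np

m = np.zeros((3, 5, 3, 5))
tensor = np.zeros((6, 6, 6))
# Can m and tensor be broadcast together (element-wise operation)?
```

No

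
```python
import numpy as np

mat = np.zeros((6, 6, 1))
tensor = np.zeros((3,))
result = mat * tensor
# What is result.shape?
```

(6, 6, 3)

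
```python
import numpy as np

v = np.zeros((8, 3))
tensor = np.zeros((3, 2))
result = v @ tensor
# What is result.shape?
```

(8, 2)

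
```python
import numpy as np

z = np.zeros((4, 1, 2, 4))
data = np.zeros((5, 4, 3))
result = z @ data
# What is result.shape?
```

(4, 5, 2, 3)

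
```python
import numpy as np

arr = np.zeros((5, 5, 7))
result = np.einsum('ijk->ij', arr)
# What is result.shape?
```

(5, 5)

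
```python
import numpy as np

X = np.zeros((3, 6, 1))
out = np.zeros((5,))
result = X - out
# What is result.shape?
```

(3, 6, 5)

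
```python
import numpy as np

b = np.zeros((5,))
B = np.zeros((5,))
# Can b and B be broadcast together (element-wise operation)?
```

Yes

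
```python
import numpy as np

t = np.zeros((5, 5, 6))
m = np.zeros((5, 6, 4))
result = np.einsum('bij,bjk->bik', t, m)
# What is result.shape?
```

(5, 5, 4)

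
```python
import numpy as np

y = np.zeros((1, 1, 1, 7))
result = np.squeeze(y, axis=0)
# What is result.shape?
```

(1, 1, 7)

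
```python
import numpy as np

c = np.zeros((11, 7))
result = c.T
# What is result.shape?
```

(7, 11)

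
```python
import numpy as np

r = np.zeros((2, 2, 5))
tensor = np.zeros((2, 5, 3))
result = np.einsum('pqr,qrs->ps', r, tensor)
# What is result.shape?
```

(2, 3)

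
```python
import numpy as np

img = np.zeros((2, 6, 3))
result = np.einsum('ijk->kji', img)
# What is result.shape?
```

(3, 6, 2)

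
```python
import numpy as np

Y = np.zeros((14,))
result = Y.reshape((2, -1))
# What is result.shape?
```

(2, 7)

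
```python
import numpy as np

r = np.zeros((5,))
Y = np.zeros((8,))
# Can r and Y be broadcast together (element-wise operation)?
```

No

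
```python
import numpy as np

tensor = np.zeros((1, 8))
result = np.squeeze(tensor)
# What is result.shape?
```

(8,)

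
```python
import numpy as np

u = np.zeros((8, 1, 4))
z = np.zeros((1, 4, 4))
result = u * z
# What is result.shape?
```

(8, 4, 4)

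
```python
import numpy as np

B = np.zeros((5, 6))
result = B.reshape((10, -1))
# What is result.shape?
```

(10, 3)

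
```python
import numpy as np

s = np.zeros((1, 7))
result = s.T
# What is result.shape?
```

(7, 1)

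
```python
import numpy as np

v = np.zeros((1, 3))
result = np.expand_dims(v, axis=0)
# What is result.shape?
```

(1, 1, 3)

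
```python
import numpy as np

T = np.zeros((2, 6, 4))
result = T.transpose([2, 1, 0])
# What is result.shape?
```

(4, 6, 2)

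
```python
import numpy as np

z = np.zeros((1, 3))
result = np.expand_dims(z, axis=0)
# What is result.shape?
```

(1, 1, 3)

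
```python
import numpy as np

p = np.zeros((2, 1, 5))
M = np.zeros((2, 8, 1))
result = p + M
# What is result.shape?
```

(2, 8, 5)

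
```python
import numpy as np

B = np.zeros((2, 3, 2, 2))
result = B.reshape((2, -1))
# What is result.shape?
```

(2, 12)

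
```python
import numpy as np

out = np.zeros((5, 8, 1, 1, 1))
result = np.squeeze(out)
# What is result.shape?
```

(5, 8)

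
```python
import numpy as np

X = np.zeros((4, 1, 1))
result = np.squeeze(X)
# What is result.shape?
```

(4,)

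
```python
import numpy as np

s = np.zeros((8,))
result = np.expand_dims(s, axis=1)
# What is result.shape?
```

(8, 1)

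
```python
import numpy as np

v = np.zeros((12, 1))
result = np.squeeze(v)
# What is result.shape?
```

(12,)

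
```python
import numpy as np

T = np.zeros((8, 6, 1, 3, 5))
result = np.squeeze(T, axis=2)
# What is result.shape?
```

(8, 6, 3, 5)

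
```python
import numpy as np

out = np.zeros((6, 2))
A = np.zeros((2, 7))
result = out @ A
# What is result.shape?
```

(6, 7)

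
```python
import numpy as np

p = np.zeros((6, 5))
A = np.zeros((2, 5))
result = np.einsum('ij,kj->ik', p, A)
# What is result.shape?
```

(6, 2)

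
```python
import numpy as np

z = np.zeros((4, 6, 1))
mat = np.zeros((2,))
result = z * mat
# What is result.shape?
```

(4, 6, 2)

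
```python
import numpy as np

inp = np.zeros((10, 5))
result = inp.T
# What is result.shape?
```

(5, 10)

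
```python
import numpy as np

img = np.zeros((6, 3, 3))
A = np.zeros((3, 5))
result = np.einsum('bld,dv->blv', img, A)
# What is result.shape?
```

(6, 3, 5)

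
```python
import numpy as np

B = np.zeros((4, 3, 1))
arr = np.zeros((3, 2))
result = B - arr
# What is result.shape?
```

(4, 3, 2)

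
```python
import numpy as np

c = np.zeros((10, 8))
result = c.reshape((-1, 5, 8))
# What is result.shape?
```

(2, 5, 8)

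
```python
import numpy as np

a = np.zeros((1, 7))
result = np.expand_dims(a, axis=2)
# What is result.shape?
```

(1, 7, 1)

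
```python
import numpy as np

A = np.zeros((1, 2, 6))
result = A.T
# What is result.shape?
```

(6, 2, 1)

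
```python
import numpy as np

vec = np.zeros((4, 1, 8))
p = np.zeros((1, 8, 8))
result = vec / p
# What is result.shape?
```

(4, 8, 8)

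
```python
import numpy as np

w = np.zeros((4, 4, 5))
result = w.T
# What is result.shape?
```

(5, 4, 4)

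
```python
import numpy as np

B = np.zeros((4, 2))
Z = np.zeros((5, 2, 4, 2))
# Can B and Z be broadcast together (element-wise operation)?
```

Yes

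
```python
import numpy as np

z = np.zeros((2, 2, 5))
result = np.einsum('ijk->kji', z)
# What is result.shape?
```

(5, 2, 2)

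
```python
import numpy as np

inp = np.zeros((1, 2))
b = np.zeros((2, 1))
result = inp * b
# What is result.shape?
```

(2, 2)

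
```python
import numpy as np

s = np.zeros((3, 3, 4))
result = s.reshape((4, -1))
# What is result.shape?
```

(4, 9)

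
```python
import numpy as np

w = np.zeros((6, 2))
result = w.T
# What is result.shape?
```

(2, 6)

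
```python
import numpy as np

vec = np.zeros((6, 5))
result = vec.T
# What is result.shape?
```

(5, 6)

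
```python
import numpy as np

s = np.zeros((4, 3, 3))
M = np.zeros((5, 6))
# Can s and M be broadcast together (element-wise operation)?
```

No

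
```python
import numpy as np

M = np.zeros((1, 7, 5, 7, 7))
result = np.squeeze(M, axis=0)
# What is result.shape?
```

(7, 5, 7, 7)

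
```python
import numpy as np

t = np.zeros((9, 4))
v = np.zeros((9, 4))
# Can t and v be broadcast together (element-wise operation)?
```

Yes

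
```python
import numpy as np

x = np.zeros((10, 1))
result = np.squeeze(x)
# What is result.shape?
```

(10,)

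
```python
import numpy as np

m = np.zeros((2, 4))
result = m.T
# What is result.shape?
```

(4, 2)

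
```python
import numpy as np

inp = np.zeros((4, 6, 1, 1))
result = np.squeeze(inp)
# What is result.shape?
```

(4, 6)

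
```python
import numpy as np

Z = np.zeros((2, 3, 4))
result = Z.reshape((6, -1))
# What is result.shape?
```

(6, 4)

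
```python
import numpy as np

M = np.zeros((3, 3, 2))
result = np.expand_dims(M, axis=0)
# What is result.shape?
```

(1, 3, 3, 2)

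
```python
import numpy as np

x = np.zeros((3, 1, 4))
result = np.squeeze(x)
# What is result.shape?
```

(3, 4)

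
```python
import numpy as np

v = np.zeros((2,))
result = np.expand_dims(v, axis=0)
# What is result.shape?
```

(1, 2)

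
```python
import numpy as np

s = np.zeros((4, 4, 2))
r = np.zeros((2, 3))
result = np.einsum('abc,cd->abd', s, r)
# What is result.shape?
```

(4, 4, 3)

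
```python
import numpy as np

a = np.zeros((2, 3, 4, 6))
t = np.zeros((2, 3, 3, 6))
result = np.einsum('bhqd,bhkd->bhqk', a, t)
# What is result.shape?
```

(2, 3, 4, 3)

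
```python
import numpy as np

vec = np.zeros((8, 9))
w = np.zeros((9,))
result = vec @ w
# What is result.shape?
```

(8,)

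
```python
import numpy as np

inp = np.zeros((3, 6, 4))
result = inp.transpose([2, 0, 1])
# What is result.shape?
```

(4, 3, 6)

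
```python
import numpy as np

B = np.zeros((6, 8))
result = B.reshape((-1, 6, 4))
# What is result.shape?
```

(2, 6, 4)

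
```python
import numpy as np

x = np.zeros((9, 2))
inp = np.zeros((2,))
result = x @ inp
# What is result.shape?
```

(9,)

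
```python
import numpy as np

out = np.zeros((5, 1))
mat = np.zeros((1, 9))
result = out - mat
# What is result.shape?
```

(5, 9)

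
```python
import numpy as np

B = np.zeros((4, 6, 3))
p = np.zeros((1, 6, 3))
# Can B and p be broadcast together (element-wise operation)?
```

Yes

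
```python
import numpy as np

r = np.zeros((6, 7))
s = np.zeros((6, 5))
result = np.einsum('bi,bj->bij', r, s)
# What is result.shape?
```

(6, 7, 5)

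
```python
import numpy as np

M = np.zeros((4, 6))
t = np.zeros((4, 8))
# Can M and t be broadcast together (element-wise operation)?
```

No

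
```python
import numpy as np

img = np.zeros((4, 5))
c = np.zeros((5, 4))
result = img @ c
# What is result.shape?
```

(4, 4)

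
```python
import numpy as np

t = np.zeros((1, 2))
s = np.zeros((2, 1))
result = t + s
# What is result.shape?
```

(2, 2)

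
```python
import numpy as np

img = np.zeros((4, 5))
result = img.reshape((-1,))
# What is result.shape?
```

(20,)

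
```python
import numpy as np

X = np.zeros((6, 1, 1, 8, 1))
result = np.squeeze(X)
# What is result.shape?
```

(6, 8)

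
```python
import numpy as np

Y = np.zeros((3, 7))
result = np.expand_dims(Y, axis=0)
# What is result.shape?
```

(1, 3, 7)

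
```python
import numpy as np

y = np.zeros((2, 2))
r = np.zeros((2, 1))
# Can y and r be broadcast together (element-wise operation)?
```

Yes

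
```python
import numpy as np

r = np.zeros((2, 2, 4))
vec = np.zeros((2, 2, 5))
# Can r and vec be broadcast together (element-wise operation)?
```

No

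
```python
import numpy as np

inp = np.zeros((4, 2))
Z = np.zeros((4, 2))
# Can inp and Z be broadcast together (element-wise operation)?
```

Yes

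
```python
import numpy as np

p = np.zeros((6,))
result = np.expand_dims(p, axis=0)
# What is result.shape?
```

(1, 6)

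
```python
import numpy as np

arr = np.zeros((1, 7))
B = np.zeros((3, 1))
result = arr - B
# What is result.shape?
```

(3, 7)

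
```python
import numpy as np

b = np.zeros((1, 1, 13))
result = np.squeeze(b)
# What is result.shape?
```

(13,)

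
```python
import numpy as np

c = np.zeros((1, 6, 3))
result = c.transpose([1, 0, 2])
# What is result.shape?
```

(6, 1, 3)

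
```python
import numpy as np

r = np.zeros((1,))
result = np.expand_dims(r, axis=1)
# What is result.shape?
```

(1, 1)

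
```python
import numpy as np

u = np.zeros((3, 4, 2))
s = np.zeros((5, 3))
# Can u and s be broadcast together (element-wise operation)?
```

No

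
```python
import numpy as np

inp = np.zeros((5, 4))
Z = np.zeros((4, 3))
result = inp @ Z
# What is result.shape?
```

(5, 3)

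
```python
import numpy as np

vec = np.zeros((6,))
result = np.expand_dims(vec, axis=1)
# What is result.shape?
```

(6, 1)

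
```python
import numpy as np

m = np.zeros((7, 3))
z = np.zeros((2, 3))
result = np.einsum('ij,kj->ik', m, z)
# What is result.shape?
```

(7, 2)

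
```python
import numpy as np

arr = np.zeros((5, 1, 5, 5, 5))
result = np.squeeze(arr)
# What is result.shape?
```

(5, 5, 5, 5)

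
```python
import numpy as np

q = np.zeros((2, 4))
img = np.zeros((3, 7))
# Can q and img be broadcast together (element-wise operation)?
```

No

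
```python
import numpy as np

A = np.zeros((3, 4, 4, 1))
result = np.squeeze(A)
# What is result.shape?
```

(3, 4, 4)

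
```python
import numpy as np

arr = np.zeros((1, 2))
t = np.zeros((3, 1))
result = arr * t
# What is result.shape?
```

(3, 2)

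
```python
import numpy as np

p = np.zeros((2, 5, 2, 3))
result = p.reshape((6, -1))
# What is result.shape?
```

(6, 10)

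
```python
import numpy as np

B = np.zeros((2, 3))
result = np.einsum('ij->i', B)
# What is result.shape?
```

(2,)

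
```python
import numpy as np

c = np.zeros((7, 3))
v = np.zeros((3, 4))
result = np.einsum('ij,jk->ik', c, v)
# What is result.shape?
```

(7, 4)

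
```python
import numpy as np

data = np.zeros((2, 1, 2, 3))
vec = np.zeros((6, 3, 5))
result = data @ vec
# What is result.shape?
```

(2, 6, 2, 5)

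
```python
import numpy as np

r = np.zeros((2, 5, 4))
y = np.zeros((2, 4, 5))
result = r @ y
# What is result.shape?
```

(2, 5, 5)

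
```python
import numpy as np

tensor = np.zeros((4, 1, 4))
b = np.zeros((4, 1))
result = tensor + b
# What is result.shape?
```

(4, 4, 4)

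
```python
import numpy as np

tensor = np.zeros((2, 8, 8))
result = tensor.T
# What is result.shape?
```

(8, 8, 2)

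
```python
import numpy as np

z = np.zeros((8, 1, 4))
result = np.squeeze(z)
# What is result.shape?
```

(8, 4)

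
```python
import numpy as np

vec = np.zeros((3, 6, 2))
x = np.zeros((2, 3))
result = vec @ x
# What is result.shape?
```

(3, 6, 3)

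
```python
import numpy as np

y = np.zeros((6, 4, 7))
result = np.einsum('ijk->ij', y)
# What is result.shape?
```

(6, 4)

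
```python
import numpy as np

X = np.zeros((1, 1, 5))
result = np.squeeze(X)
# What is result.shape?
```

(5,)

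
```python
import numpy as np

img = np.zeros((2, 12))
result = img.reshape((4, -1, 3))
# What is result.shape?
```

(4, 2, 3)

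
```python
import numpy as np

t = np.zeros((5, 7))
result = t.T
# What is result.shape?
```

(7, 5)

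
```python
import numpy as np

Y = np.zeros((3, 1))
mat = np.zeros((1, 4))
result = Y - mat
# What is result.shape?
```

(3, 4)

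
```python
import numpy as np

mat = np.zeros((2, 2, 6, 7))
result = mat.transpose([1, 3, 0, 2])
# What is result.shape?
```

(2, 7, 2, 6)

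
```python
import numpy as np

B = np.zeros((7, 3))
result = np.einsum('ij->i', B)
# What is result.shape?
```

(7,)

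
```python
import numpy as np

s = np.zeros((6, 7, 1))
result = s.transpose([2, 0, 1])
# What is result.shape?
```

(1, 6, 7)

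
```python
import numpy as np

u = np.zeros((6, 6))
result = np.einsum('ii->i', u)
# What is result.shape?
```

(6,)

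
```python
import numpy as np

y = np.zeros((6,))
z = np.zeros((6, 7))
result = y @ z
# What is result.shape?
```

(7,)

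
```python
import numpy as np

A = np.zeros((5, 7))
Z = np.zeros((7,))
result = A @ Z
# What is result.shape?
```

(5,)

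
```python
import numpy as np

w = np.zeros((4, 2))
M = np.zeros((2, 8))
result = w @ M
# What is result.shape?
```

(4, 8)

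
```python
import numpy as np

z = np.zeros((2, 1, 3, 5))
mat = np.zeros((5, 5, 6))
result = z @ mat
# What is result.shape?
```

(2, 5, 3, 6)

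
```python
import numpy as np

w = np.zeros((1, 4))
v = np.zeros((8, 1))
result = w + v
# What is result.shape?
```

(8, 4)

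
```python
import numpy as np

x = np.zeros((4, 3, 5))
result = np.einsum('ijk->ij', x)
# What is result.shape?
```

(4, 3)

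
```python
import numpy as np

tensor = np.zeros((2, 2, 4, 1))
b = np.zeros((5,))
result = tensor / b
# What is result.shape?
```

(2, 2, 4, 5)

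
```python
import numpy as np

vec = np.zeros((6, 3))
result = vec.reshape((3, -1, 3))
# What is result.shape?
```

(3, 2, 3)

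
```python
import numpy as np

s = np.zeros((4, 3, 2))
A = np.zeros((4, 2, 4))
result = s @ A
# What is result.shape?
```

(4, 3, 4)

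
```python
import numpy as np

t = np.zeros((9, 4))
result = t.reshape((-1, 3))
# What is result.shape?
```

(12, 3)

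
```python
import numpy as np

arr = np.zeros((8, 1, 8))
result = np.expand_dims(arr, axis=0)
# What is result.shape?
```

(1, 8, 1, 8)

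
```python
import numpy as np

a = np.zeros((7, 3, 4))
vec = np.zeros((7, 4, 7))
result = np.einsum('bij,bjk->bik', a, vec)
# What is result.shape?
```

(7, 3, 7)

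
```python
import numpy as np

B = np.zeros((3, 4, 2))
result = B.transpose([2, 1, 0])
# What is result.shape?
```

(2, 4, 3)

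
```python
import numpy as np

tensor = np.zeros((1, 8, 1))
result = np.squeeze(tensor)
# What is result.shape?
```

(8,)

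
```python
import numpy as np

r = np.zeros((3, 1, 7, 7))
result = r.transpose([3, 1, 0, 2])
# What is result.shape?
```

(7, 1, 3, 7)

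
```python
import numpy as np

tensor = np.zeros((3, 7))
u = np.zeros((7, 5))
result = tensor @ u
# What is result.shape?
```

(3, 5)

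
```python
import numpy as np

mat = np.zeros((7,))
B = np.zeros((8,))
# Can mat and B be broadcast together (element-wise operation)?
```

No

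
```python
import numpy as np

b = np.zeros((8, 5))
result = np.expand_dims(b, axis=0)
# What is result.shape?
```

(1, 8, 5)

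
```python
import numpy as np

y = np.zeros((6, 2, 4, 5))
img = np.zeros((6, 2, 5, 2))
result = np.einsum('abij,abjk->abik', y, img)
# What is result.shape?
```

(6, 2, 4, 2)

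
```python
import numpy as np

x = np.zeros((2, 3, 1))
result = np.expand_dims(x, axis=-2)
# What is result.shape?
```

(2, 3, 1, 1)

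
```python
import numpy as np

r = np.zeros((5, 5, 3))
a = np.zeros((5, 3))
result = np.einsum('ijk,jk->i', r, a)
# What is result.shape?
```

(5,)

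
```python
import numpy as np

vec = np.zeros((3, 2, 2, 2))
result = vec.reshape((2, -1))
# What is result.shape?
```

(2, 12)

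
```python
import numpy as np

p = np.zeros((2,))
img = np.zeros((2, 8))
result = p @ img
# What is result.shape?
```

(8,)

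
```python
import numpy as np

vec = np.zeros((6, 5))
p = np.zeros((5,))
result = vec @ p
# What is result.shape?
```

(6,)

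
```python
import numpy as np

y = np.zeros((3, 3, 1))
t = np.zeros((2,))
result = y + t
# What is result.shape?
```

(3, 3, 2)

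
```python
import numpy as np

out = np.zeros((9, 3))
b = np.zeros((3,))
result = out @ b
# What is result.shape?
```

(9,)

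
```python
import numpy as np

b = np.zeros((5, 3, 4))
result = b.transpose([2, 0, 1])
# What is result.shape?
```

(4, 5, 3)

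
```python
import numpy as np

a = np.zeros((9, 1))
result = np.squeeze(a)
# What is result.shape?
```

(9,)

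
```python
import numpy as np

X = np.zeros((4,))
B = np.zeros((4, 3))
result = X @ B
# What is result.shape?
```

(3,)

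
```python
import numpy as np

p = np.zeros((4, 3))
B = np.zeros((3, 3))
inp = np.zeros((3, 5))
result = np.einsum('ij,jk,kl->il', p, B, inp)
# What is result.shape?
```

(4, 5)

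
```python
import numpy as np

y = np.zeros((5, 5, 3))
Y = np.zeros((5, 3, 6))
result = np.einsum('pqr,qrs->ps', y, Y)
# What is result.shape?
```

(5, 6)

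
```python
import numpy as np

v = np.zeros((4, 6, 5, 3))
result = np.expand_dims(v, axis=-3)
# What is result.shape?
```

(4, 6, 1, 5, 3)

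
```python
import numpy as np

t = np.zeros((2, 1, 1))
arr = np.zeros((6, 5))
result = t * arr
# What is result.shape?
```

(2, 6, 5)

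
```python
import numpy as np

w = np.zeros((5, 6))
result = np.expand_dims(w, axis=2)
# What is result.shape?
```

(5, 6, 1)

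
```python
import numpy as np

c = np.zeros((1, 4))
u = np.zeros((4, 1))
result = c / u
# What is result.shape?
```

(4, 4)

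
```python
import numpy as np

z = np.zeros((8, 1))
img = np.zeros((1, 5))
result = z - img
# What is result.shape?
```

(8, 5)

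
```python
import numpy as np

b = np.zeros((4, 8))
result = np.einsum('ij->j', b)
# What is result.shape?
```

(8,)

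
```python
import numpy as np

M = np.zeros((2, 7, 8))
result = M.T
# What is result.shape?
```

(8, 7, 2)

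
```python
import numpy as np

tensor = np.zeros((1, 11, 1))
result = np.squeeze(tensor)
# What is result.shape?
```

(11,)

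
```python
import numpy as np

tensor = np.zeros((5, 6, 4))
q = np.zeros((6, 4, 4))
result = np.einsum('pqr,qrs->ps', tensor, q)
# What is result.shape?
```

(5, 4)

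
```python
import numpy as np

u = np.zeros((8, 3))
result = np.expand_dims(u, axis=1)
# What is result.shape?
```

(8, 1, 3)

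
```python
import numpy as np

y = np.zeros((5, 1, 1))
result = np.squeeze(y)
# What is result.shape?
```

(5,)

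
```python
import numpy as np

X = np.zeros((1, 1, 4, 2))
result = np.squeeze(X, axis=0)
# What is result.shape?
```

(1, 4, 2)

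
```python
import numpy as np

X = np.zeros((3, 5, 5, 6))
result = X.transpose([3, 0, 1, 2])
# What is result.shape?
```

(6, 3, 5, 5)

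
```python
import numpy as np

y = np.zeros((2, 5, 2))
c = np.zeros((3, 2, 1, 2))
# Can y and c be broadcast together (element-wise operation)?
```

Yes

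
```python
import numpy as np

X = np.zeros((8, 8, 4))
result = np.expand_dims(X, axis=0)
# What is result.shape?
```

(1, 8, 8, 4)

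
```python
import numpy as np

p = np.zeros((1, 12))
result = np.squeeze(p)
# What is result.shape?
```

(12,)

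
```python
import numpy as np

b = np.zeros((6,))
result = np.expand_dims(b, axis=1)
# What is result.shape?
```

(6, 1)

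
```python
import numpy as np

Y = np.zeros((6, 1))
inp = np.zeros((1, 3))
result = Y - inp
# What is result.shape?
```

(6, 3)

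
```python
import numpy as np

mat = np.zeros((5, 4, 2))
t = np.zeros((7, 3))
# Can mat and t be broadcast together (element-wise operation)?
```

No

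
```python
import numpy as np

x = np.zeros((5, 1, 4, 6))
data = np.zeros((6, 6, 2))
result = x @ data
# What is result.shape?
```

(5, 6, 4, 2)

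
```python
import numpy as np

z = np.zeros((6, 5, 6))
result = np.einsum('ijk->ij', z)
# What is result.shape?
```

(6, 5)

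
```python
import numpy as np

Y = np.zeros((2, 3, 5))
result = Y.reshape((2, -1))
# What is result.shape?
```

(2, 15)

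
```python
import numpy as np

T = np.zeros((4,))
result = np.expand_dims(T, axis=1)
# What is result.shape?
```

(4, 1)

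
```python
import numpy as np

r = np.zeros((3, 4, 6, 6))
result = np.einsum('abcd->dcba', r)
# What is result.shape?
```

(6, 6, 4, 3)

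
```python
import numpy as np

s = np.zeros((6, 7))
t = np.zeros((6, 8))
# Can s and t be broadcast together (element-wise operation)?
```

No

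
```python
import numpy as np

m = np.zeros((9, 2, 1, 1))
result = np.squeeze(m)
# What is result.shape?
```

(9, 2)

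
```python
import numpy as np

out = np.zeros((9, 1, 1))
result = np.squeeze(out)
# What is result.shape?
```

(9,)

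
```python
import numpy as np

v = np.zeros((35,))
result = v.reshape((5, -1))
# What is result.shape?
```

(5, 7)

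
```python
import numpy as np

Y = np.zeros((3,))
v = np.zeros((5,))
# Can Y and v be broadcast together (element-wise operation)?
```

No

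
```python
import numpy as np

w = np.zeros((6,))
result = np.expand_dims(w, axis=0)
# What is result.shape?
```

(1, 6)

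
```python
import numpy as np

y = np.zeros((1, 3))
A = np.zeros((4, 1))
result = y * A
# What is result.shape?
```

(4, 3)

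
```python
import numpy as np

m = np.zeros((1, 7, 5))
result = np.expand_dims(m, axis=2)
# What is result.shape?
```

(1, 7, 1, 5)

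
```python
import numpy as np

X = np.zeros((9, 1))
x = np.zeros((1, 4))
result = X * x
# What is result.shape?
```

(9, 4)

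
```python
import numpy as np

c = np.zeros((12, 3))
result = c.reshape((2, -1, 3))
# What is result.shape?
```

(2, 6, 3)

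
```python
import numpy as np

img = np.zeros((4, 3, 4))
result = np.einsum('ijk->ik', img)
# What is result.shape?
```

(4, 4)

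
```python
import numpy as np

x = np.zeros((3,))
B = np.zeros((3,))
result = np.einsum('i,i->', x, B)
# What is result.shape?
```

()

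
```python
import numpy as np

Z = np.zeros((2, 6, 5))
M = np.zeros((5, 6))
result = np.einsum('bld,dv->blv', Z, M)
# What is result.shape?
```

(2, 6, 6)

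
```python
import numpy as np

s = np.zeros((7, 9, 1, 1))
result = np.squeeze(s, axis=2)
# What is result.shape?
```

(7, 9, 1)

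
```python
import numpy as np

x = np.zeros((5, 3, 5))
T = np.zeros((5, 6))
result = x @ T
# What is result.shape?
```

(5, 3, 6)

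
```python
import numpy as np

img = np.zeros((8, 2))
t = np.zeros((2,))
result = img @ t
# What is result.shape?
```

(8,)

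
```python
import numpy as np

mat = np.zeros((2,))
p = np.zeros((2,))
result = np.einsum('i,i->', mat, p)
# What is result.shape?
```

()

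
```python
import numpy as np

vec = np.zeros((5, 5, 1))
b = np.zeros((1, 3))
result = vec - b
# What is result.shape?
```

(5, 5, 3)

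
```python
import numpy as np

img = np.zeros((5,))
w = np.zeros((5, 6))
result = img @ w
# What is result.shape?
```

(6,)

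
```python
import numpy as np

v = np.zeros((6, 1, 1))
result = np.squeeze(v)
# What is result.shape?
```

(6,)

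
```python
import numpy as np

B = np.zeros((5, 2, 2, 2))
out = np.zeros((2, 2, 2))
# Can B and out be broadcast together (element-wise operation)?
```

Yes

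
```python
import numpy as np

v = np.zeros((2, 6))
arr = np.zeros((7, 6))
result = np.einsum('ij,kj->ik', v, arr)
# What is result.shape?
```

(2, 7)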